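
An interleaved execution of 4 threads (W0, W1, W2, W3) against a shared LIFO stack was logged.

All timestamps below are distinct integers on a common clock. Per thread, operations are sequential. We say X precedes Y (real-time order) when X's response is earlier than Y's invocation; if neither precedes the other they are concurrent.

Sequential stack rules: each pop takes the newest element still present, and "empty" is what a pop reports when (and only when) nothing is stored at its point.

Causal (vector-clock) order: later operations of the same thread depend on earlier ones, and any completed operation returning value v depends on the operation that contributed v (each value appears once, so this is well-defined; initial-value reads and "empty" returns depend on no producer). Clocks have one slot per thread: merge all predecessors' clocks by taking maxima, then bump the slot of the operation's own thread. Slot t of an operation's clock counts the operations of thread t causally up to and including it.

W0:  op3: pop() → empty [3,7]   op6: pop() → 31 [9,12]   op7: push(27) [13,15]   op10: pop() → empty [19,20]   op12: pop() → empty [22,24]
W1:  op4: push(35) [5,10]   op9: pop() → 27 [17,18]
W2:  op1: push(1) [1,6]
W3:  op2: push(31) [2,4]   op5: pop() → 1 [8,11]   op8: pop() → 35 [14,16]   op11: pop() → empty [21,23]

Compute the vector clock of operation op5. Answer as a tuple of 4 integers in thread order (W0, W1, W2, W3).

root op op2, invoked 2: fresh clock plus W3's own tick → (0, 0, 0, 1)
root op op1, invoked 1: fresh clock plus W2's own tick → (0, 0, 1, 0)
root op op4, invoked 5: fresh clock plus W1's own tick → (0, 1, 0, 0)
root op op3, invoked 3: fresh clock plus W0's own tick → (1, 0, 0, 0)
op5 (invocation 8): componentwise max over VC(op1)=(0, 0, 1, 0), VC(op2)=(0, 0, 0, 1), +1 at W3, giving (0, 0, 1, 2)
op6 (invocation 9): componentwise max over VC(op2)=(0, 0, 0, 1), VC(op3)=(1, 0, 0, 0), +1 at W0, giving (2, 0, 0, 1)
op7 (invocation 13): componentwise max over VC(op6)=(2, 0, 0, 1), +1 at W0, giving (3, 0, 0, 1)
op8 (invocation 14): componentwise max over VC(op4)=(0, 1, 0, 0), VC(op5)=(0, 0, 1, 2), +1 at W3, giving (0, 1, 1, 3)
op10 (invocation 19): componentwise max over VC(op7)=(3, 0, 0, 1), +1 at W0, giving (4, 0, 0, 1)
op11 (invocation 21): componentwise max over VC(op8)=(0, 1, 1, 3), +1 at W3, giving (0, 1, 1, 4)
op9 (invocation 17): componentwise max over VC(op4)=(0, 1, 0, 0), VC(op7)=(3, 0, 0, 1), +1 at W1, giving (3, 2, 0, 1)
op12 (invocation 22): componentwise max over VC(op10)=(4, 0, 0, 1), +1 at W0, giving (5, 0, 0, 1)
target: VC(op5) = (0, 0, 1, 2)

(0, 0, 1, 2)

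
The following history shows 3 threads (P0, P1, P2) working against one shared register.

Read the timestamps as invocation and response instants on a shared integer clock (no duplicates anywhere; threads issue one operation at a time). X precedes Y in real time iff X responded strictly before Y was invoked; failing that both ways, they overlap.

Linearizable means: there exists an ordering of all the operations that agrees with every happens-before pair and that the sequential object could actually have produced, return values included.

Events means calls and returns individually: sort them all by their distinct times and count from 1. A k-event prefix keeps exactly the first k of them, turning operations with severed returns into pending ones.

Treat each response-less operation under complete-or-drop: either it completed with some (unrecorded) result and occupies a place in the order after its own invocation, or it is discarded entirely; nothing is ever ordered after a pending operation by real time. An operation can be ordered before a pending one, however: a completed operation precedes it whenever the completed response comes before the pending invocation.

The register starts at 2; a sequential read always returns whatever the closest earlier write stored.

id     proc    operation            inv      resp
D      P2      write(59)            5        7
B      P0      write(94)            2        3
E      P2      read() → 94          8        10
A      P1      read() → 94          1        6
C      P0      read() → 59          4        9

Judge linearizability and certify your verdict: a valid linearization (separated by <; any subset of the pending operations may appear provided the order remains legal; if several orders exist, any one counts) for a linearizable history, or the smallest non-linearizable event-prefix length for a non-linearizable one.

not linearizable — minimal violating prefix: 10 events

prefix check: 1..9 passes, 1..10 fails once E's time-10 response joins
no legal order exists: 11 real-time-consistent candidates over 5 completed register operations, all rejected
take A, B, C, D, E: step 1 already fails, because A read() → 94 cannot occur there
take A, B, D, C, E: step 1 already fails, because A read() → 94 cannot occur there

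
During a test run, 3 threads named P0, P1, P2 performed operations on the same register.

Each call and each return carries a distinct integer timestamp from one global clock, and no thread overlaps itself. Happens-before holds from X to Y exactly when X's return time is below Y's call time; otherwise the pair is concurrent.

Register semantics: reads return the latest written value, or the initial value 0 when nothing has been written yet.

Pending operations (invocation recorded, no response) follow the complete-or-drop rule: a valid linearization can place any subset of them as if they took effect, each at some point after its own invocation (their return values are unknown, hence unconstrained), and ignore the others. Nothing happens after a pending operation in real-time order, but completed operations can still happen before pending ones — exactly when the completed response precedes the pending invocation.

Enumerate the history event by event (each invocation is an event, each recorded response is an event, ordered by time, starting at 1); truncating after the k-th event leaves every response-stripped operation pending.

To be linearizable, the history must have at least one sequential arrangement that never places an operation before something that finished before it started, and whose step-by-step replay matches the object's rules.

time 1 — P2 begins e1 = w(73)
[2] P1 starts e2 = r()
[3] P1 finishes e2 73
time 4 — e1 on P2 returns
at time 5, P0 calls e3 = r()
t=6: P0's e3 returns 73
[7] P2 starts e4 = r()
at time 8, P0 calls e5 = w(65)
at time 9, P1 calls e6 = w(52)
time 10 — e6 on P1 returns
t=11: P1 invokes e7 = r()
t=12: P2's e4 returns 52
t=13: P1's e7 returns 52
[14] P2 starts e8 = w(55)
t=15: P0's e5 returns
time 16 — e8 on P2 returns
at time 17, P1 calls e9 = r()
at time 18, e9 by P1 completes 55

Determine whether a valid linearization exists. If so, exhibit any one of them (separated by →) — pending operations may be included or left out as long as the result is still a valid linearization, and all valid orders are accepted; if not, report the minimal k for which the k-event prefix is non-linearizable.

linearizable — witness: e1 → e2 → e3 → e5 → e6 → e4 → e7 → e8 → e9

step 1: e1 w(73) — value 73
step 2: e2 r() → 73 — value 73
step 3: e3 r() → 73 — value 73
step 4: e5 w(65) — value 65
step 5: e6 w(52) — value 52
step 6: e4 r() → 52 — value 52
step 7: e7 r() → 52 — value 52
step 8: e8 w(55) — value 55
step 9: e9 r() → 55 — value 55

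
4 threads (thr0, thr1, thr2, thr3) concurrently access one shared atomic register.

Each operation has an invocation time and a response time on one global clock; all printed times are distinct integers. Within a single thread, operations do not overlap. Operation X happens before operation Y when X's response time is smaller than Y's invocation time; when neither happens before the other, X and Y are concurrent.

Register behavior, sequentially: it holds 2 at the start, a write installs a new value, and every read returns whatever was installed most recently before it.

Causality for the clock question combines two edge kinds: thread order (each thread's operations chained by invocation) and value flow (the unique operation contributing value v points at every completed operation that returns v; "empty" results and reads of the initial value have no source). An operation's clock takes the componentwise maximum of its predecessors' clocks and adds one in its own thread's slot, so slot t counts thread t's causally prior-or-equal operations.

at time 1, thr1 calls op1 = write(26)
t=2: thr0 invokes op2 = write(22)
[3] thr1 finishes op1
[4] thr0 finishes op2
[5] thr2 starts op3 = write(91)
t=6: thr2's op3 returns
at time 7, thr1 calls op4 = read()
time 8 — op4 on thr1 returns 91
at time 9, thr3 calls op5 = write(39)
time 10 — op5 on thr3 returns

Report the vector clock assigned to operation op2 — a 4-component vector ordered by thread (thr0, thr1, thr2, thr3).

op5 (invocation 9): nothing precedes it; thr3's component alone gives (0, 0, 0, 1)
op3 (invocation 5): nothing precedes it; thr2's component alone gives (0, 0, 1, 0)
op1 (invocation 1): nothing precedes it; thr1's component alone gives (0, 1, 0, 0)
op2 (invocation 2): nothing precedes it; thr0's component alone gives (1, 0, 0, 0)
merge at op4 (invoked 7): VC(op1)=(0, 1, 0, 0), VC(op3)=(0, 0, 1, 0), own-thread bump on thr1 → (0, 2, 1, 0)
target: VC(op2) = (1, 0, 0, 0)

(1, 0, 0, 0)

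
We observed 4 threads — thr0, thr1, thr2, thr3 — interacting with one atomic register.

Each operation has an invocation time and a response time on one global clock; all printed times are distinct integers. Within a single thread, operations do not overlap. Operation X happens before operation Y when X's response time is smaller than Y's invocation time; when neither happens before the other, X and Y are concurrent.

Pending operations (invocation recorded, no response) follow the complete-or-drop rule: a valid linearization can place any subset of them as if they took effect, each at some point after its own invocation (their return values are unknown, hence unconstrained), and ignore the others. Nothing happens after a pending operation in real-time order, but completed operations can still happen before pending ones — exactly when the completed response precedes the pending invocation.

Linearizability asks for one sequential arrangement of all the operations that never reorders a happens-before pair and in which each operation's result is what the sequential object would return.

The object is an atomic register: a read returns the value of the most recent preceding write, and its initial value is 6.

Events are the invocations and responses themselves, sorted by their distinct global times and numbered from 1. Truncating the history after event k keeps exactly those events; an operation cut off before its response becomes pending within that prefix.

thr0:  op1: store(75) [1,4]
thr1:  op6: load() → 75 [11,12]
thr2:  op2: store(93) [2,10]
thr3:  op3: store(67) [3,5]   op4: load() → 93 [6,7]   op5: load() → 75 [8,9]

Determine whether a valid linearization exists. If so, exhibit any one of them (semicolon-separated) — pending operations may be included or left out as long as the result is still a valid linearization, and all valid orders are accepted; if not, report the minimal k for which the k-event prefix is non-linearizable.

not linearizable — minimal violating prefix: 9 events

already the first 9 events (up to op5's response at time 9) admit no linearization; the first 8 still do
every one of the 2 real-time-consistent orders over 4 completed atomic register ops fails the sequential spec
include/drop combinations of the 1 pending operation (op2) were all tried; none helps
for example op1, op3, op4, op5 (pending dropped) fails at step 3: op4 load() → 93 is not legal there
for example op3, op1, op4, op5 (pending dropped) fails at step 3: op4 load() → 93 is not legal there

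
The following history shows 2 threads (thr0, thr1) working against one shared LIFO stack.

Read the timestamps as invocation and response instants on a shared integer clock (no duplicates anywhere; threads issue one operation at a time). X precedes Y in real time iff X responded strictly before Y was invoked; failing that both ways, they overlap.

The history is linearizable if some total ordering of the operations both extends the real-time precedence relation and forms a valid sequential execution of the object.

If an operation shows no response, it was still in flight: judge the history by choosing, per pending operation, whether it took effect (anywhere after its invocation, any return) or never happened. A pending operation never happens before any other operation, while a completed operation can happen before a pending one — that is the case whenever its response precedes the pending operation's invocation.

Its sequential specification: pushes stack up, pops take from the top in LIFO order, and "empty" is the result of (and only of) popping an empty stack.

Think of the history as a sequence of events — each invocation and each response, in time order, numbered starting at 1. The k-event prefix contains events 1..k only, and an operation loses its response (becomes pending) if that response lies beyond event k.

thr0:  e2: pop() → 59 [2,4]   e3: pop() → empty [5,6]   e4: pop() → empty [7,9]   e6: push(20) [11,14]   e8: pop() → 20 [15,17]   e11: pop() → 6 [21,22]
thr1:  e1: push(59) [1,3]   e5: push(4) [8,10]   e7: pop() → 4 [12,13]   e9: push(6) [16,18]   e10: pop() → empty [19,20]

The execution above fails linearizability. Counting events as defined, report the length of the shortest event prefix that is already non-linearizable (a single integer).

a valid linearization of events 1..19 exists, for instance e1, e2, e3, e4, e5, e7, e6, e8, e9:
step 1: e1 push(59) — stack <59>
step 2: e2 pop() → 59 — stack <>
step 3: e3 pop() → empty — stack <>
step 4: e4 pop() → empty — stack <>
step 5: e5 push(4) — stack <4>
step 6: e7 pop() → 4 — stack <>
step 7: e6 push(20) — stack <20>
step 8: e8 pop() → 20 — stack <>
step 9: e9 push(6) — stack <6>
include event 20 — e10 responding at 20 — and every candidate order breaks
one such order, e1, e2, e3, e4, e5, e6, e7, e8, e9, e10, breaks at step 7 where e7 pop() → 4 is illegal
one such order, e1, e2, e3, e4, e5, e6, e7, e9, e8, e10, breaks at step 7 where e7 pop() → 4 is illegal

20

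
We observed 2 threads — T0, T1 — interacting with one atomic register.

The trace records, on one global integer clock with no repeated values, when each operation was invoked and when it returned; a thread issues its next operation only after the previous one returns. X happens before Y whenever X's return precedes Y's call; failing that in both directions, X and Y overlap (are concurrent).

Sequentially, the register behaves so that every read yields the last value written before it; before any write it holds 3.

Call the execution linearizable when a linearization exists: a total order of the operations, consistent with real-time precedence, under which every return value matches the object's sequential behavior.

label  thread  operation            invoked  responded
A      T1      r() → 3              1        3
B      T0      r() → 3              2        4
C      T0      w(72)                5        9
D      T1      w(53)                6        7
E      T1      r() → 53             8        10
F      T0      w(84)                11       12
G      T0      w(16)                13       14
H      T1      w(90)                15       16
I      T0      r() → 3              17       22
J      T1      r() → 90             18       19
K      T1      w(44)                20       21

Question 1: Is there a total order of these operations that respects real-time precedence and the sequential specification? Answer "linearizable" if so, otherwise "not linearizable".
not linearizable

already the first 22 events (up to I's response at time 22) admit no linearization; the first 21 still do
no legal order exists: 18 real-time-consistent candidates over 11 completed atomic register operations, all rejected
sample order A, B, C, D, E, F, G, H, I, J, K stalls at step 9 — I r() → 3 has no legal effect
sample order A, B, C, D, E, F, G, H, J, I, K stalls at step 10 — I r() → 3 has no legal effect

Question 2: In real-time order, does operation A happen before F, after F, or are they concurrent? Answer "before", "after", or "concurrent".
Answer: before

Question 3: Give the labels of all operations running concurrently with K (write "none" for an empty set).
Answer: I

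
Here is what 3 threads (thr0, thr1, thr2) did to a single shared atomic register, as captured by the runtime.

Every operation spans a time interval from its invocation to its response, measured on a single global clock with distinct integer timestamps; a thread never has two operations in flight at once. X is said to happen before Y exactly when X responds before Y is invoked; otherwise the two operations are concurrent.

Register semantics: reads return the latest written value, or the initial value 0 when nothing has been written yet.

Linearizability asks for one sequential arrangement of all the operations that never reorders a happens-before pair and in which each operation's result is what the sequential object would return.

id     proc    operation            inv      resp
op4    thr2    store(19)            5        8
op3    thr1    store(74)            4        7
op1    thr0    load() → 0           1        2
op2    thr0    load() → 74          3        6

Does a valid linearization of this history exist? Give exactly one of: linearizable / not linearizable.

a witness: op1, op3, op2, op4
1. op1 load() → 0, leaving value 0
2. op3 store(74), leaving value 74
3. op2 load() → 74, leaving value 74
4. op4 store(19), leaving value 19

linearizable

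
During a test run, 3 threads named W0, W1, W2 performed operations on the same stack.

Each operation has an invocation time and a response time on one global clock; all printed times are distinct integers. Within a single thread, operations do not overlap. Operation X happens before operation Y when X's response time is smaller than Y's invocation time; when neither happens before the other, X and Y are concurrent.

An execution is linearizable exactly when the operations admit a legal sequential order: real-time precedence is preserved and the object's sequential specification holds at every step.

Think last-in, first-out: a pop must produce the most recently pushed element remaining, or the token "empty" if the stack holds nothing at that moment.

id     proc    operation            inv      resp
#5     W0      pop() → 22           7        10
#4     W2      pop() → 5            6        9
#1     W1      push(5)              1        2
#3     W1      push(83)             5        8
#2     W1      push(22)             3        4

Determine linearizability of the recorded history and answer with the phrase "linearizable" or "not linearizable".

one valid linearization: #1, #2, #5, #4, #3
1. #1 push(5), leaving stack <5>
2. #2 push(22), leaving stack <5,22>
3. #5 pop() → 22, leaving stack <5>
4. #4 pop() → 5, leaving stack <>
5. #3 push(83), leaving stack <83>

linearizable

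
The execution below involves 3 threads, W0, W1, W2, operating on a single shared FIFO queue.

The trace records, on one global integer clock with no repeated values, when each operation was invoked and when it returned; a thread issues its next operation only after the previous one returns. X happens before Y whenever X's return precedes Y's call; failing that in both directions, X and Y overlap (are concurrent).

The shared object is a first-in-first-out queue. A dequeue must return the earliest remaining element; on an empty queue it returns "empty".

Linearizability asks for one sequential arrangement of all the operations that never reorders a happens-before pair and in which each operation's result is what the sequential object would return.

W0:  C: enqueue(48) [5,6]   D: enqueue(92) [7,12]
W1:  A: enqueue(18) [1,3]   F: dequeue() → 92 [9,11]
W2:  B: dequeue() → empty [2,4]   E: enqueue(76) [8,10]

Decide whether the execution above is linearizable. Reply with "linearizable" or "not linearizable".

cut after 10 events: linearizable; cut after 11 events (F responds, time 11): not linearizable
the 5 completed operations admit 4 real-time orders; each fails the FIFO queue replay
every completion of the 1 pending operation (D) was checked; none linearizes
one such order, A, B, C, E, F (pending dropped), breaks at step 2 where B dequeue() → empty is illegal
one such order, A, B, C, F, E (pending dropped), breaks at step 2 where B dequeue() → empty is illegal

not linearizable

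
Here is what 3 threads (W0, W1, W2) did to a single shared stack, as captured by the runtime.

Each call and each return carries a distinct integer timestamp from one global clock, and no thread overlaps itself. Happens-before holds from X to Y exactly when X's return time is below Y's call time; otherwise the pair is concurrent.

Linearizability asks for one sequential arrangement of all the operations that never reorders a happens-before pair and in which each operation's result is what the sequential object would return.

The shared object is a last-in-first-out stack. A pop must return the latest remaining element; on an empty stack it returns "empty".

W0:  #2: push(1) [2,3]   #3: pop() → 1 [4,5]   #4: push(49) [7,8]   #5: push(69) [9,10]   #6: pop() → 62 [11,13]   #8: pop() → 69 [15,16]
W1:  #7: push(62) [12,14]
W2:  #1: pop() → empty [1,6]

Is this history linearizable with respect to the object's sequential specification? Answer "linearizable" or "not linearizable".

linearizable

one valid linearization: #1, #2, #3, #4, #5, #7, #6, #8
after step 1 (#1 pop() → empty): stack <>
after step 2 (#2 push(1)): stack <1>
after step 3 (#3 pop() → 1): stack <>
after step 4 (#4 push(49)): stack <49>
after step 5 (#5 push(69)): stack <49,69>
after step 6 (#7 push(62)): stack <49,69,62>
after step 7 (#6 pop() → 62): stack <49,69>
after step 8 (#8 pop() → 69): stack <49>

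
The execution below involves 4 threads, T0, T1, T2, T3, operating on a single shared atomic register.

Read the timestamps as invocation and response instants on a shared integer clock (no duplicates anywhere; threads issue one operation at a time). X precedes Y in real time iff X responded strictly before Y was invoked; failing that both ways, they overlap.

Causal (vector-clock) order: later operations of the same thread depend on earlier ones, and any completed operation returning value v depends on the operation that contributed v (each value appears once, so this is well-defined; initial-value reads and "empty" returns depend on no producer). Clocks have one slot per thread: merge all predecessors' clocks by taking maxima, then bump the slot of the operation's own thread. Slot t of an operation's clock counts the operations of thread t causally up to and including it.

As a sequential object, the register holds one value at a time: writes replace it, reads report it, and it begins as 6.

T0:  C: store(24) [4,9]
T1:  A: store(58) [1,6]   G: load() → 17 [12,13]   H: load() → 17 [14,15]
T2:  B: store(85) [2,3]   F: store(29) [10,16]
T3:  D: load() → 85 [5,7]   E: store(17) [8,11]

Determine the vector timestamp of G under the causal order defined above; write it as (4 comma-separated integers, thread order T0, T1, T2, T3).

(0, 2, 1, 2)

invoked at 2, B has no predecessors; its own T2 bump gives (0, 0, 1, 0)
invoked at 1, A has no predecessors; its own T1 bump gives (0, 1, 0, 0)
invoked at 4, C has no predecessors; its own T0 bump gives (1, 0, 0, 0)
D, invoked 5, takes VC(B)=(0, 0, 1, 0) under max, adds 1 for T3 → (0, 0, 1, 1)
F, invoked 10, takes VC(B)=(0, 0, 1, 0) under max, adds 1 for T2 → (0, 0, 2, 0)
E, invoked 8, takes VC(D)=(0, 0, 1, 1) under max, adds 1 for T3 → (0, 0, 1, 2)
G, invoked 12, takes VC(A)=(0, 1, 0, 0), VC(E)=(0, 0, 1, 2) under max, adds 1 for T1 → (0, 2, 1, 2)
H, invoked 14, takes VC(E)=(0, 0, 1, 2), VC(G)=(0, 2, 1, 2) under max, adds 1 for T1 → (0, 3, 1, 2)
target: VC(G) = (0, 2, 1, 2)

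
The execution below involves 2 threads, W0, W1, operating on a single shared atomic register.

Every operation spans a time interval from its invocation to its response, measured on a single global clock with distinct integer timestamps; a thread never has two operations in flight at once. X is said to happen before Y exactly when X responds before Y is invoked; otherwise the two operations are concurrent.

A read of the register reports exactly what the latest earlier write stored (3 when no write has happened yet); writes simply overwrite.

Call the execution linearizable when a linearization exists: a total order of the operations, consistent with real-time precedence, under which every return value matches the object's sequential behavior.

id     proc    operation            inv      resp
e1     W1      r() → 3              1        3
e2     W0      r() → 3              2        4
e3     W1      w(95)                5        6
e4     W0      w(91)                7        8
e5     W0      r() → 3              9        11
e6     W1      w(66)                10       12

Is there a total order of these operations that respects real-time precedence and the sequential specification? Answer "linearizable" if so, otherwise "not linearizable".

not linearizable

events 1..10 are fine; event 11 — the response of e5 at time 11 — makes the prefix non-linearizable
no legal order exists: 2 real-time-consistent candidates over 5 completed atomic register operations, all rejected
completion choices over the 1 pending operation (e6) were checked; none helps
take e1, e2, e3, e4, e5 (pending dropped): step 5 already fails, because e5 r() → 3 cannot occur there
take e2, e1, e3, e4, e5 (pending dropped): step 5 already fails, because e5 r() → 3 cannot occur there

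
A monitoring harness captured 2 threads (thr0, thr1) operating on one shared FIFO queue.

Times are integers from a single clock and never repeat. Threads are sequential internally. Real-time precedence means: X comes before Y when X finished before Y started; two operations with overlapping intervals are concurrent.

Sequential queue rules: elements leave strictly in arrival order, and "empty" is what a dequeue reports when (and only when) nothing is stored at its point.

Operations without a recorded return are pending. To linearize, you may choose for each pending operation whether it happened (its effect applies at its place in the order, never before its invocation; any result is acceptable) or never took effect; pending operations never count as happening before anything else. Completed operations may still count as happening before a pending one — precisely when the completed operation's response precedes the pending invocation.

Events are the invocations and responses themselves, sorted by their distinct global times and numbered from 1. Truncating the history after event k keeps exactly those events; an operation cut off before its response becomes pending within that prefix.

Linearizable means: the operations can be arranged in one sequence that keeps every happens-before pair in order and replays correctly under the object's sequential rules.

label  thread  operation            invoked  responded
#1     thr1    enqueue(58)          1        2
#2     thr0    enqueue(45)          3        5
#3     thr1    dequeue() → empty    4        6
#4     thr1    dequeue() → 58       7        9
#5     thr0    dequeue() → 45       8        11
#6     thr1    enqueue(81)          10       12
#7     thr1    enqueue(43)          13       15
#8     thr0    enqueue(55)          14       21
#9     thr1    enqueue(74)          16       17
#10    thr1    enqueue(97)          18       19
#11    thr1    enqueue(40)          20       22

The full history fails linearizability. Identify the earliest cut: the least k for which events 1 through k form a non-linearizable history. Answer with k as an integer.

events 1..5 are linearizable; a witness order is #1, #2:
1. #1 enqueue(58), leaving queue <58>
2. #2 enqueue(45), leaving queue <58,45>
include event 6 — #3 responding at 6 — and every candidate order breaks
for example #1, #2, #3 fails at step 3: #3 dequeue() → empty is not legal there
for example #1, #3, #2 fails at step 2: #3 dequeue() → empty is not legal there

6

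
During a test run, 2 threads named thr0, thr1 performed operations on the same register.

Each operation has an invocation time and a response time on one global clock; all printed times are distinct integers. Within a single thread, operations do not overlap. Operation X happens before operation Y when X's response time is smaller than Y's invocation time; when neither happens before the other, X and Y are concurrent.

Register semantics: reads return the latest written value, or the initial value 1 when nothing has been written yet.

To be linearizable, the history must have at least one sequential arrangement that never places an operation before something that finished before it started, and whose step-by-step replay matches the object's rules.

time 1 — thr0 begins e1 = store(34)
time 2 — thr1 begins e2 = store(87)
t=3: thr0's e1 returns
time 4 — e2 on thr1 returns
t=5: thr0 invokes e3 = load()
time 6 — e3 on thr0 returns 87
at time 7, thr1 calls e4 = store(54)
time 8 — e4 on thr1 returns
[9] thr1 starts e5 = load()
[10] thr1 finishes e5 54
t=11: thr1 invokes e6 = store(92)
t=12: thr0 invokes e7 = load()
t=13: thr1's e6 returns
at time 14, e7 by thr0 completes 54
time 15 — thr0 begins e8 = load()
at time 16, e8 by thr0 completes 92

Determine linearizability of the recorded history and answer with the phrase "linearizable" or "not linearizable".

linearizable

a witness: e1, e2, e3, e4, e5, e7, e6, e8
step 1: e1 store(34) — value 34
step 2: e2 store(87) — value 87
step 3: e3 load() → 87 — value 87
step 4: e4 store(54) — value 54
step 5: e5 load() → 54 — value 54
step 6: e7 load() → 54 — value 54
step 7: e6 store(92) — value 92
step 8: e8 load() → 92 — value 92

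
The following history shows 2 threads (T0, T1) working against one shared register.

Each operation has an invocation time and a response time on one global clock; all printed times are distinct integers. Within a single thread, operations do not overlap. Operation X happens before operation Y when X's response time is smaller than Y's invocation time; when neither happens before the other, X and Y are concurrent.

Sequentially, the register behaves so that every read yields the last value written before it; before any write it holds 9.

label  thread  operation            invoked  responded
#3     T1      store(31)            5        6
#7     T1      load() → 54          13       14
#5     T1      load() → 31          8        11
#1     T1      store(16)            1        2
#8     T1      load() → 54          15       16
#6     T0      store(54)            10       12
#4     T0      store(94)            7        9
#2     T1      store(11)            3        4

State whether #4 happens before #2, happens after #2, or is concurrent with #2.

#4 spans [7,9], #2 spans [3,4]
resp(#2)=4 < inv(#4)=7

after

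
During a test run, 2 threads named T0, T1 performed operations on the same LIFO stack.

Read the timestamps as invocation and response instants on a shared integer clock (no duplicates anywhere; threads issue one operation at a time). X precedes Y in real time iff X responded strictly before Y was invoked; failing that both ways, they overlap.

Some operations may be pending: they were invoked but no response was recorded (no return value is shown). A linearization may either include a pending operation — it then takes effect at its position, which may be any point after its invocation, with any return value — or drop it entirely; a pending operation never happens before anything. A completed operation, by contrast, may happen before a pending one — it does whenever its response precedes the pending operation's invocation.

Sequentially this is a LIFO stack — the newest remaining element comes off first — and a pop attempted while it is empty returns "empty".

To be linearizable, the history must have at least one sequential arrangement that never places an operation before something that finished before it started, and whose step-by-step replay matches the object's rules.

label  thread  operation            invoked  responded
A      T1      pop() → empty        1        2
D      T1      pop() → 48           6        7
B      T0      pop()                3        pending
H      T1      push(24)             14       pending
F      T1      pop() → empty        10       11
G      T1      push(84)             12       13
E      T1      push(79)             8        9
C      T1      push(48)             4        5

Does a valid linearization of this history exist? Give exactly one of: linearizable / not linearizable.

a witness: A, C, D, E, B, F, G
step 1: A pop() → empty — stack <>
step 2: C push(48) — stack <48>
step 3: D pop() → 48 — stack <>
step 4: E push(79) — stack <79>
step 5: B pop() (pending, included) — stack <>
step 6: F pop() → empty — stack <>
step 7: G push(84) — stack <84>

linearizable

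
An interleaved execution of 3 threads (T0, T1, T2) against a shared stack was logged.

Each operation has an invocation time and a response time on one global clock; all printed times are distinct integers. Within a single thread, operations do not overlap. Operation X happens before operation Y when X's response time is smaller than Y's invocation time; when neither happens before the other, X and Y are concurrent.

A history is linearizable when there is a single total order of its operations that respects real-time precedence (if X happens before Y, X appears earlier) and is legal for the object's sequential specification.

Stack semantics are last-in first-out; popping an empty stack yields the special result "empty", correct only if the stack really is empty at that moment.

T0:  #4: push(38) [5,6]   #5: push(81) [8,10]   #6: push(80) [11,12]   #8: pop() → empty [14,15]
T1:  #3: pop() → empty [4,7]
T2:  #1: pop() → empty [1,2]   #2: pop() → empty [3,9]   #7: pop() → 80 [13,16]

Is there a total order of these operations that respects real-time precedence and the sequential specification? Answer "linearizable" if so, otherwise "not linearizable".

not linearizable

the violation lands at event 15, #8's response at time 15: events 1..14 linearize, events 1..15 do not
all 8 real-time-respecting orders fail — 7 completed stack operations, no legal replay
every completion of the 1 pending operation (#7) was checked; none linearizes
for example #1, #2, #3, #4, #5, #6, #8 (pending dropped) fails at step 7: #8 pop() → empty is not legal there
for example #1, #2, #4, #3, #5, #6, #8 (pending dropped) fails at step 4: #3 pop() → empty is not legal there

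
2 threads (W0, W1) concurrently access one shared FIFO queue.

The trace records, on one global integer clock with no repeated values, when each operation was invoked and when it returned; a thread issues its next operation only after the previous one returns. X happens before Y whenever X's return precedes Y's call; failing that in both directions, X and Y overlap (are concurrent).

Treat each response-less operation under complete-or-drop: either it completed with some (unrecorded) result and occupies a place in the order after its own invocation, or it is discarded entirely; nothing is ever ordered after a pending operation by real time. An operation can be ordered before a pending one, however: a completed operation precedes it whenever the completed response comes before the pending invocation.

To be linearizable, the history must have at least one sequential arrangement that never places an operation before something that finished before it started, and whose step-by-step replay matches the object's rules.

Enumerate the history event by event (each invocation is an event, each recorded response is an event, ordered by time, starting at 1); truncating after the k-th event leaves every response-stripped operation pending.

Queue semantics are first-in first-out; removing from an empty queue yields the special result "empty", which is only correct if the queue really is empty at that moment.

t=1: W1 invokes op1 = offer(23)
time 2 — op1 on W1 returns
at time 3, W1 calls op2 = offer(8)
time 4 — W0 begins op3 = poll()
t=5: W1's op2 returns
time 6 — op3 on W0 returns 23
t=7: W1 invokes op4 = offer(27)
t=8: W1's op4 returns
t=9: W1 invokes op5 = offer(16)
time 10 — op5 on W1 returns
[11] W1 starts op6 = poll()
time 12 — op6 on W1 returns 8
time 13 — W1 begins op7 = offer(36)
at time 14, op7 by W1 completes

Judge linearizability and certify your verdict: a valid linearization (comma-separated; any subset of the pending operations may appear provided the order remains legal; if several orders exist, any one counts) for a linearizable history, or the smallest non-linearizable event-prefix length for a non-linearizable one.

step 1: op1 offer(23) — queue <23>
step 2: op2 offer(8) — queue <23,8>
step 3: op3 poll() → 23 — queue <8>
step 4: op4 offer(27) — queue <8,27>
step 5: op5 offer(16) — queue <8,27,16>
step 6: op6 poll() → 8 — queue <27,16>
step 7: op7 offer(36) — queue <27,16,36>

linearizable — witness: op1, op2, op3, op4, op5, op6, op7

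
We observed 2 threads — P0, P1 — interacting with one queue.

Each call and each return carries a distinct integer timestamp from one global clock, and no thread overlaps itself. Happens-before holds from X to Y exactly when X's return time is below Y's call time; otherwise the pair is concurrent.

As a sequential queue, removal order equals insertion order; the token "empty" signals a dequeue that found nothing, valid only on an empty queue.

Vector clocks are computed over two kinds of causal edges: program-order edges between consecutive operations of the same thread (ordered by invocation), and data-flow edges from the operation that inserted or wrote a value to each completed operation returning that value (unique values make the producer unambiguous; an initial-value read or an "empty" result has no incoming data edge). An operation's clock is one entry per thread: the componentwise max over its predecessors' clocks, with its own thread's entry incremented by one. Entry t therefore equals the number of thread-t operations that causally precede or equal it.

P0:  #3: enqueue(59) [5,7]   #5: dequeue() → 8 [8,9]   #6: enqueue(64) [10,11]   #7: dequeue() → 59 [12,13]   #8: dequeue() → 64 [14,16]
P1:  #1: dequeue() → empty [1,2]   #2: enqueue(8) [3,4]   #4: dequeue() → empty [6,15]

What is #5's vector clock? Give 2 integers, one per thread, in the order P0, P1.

VC(#1, invoked at 1): no causal predecessors; +1 on P1 → (0, 1)
VC(#3, invoked at 5): no causal predecessors; +1 on P0 → (1, 0)
merge at #2 (invoked 3): VC(#1)=(0, 1), own-thread bump on P1 → (0, 2)
merge at #4 (invoked 6): VC(#2)=(0, 2), own-thread bump on P1 → (0, 3)
merge at #5 (invoked 8): VC(#2)=(0, 2), VC(#3)=(1, 0), own-thread bump on P0 → (2, 2)
merge at #6 (invoked 10): VC(#5)=(2, 2), own-thread bump on P0 → (3, 2)
merge at #7 (invoked 12): VC(#3)=(1, 0), VC(#6)=(3, 2), own-thread bump on P0 → (4, 2)
merge at #8 (invoked 14): VC(#6)=(3, 2), VC(#7)=(4, 2), own-thread bump on P0 → (5, 2)
target: VC(#5) = (2, 2)

(2, 2)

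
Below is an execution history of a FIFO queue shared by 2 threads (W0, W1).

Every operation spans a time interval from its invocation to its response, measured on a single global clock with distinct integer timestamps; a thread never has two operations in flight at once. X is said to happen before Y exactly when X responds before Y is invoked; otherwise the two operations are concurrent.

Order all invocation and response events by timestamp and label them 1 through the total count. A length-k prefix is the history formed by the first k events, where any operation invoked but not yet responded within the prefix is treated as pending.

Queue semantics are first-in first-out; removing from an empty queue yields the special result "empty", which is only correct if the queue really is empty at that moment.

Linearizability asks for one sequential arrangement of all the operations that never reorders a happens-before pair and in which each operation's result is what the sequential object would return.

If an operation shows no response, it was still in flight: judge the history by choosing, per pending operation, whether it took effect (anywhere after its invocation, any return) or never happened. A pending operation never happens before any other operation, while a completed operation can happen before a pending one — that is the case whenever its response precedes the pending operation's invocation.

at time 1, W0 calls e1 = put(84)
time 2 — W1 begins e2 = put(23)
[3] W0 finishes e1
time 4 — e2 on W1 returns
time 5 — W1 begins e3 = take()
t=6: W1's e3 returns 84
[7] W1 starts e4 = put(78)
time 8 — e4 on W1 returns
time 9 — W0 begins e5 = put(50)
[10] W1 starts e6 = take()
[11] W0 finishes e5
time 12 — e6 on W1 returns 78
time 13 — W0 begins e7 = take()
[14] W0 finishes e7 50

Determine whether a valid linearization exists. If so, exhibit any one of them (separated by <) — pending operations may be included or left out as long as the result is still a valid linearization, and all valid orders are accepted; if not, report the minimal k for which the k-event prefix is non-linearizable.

events 1..11 are fine; event 12 — the response of e6 at time 12 — makes the prefix non-linearizable
all 4 real-time-respecting orders fail — 6 completed FIFO queue operations, no legal replay
take e1, e2, e3, e4, e5, e6: step 6 already fails, because e6 take() → 78 cannot occur there
take e1, e2, e3, e4, e6, e5: step 5 already fails, because e6 take() → 78 cannot occur there

not linearizable — minimal violating prefix: 12 events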